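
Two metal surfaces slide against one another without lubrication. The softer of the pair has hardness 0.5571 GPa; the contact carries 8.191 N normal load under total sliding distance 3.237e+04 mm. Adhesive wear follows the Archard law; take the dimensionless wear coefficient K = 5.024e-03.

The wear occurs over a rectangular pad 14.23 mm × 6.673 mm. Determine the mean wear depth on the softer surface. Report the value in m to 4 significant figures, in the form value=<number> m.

All arithmetic keeps full float precision; printed values are rounded — one last rounding, at four significant digits.
Convert: Total distance L = 3.237e+04 mm = 32.37 m.
Convert: Hardness H = 0.5571 GPa = 5.571e+08 Pa.
Convert: Pad sides 14.23 mm × 6.673 mm = 0.01423 m × 0.006673 m. Contact area A = 0.01423 m × 0.006673 m = 9.496e-05 m².
As SI base values: W = 8.191 N, H = 5.571e+08 Pa, K = 5.024e-03.
Apply Archard: V = K·W·L/H = 5.024e-03 · 8.191 · 32.37 / 5.571e+08 = 2.391e-09 m³.
Mean wear depth h = V/A = 2.391e-09 / 9.496e-05 = 2.518e-05 m.

value=2.518e-05 m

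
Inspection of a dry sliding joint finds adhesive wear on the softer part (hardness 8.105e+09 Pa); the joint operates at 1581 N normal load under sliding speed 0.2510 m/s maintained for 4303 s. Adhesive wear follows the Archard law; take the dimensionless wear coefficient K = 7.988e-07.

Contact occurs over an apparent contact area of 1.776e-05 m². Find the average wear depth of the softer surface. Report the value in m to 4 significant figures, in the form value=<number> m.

Intermediates are displayed rounded. All arithmetic holds exact precision, and rounded once at the end to four significant digits.
Sliding distance L = v·t = 0.2510 m/s × 4303 s = 1080 m.
Restated in SI base units: W = 1581 N, H = 8.105e+09 Pa, K = 7.988e-07.
Worn volume V = K·W·L/H = 7.988e-07 · 1581 · 1080 / 8.105e+09 = 1.683e-10 m³.
Wear depth h = V/A = 1.683e-10 / 1.776e-05 = 9.476e-06 m.

value=9.476e-06 m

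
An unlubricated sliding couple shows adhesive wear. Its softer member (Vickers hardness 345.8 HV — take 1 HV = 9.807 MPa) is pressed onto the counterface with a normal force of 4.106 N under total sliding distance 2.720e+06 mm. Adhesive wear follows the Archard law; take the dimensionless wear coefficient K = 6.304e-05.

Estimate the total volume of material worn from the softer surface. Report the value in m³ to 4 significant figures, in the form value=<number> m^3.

value=2.076e-10 m^3

The computation keeps full float precision. The intermediates appear rounded, and one last rounding to four significant figures.
Convert: Distance L = 2.720e+06 mm = 2720 m.
Convert: Hardness H = 345.8 HV × 9.807 MPa/HV = 3391 MPa = 3.391e+09 Pa.
In SI base units: W = 4.106 N, H = 3.391e+09 Pa, K = 6.304e-05.
Archard relation: V = K·W·L/H = 6.304e-05 · 4.106 · 2720 / 3.391e+09 = 2.076e-10 m³.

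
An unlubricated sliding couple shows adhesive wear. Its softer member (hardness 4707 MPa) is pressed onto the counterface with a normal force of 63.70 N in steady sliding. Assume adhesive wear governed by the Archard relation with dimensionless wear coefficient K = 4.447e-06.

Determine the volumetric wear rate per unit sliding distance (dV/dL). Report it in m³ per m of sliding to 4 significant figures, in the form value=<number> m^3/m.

value=6.018e-14 m^3/m

Intermediates are printed rounded. All arithmetic runs at exact precision — rounded once at the end to four significant figures.
Hardness H = 4707 MPa = 4.707e+09 Pa.
Restated in SI base units: W = 63.70 N, H = 4.707e+09 Pa, K = 4.447e-06.
Wear rate dV/dL = K·W/H — distance-free: 4.447e-06 · 63.70 / 4.707e+09 = 6.018e-14 m³/m.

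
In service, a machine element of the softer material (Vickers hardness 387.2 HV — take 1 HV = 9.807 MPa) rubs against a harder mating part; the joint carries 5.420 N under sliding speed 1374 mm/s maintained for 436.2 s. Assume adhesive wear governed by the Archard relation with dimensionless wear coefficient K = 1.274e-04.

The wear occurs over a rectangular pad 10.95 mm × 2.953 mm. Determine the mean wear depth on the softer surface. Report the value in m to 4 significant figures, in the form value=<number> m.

value=3.370e-06 m

The computation maintains full float precision. Intermediates are shown rounded, and rounded just once, at 4 significant digits.
Sliding speed v = 1374 mm/s = 1.374 m/s. Distance covered L = v·t = 1.374 m/s × 436.2 s = 599.3 m.
Hardness H = 387.2 HV × 9.807 MPa/HV = 3797 MPa = 3.797e+09 Pa.
Pad sides 10.95 mm × 2.953 mm = 0.01095 m × 0.002953 m. Contact area A = 0.01095 m × 0.002953 m = 3.234e-05 m².
Restated in SI base units: W = 5.420 N, H = 3.797e+09 Pa, K = 1.274e-04.
Apply Archard: V = K·W·L/H = 1.274e-04 · 5.420 · 599.3 / 3.797e+09 = 1.090e-10 m³.
Average depth h = V/A = 1.090e-10 / 3.234e-05 = 3.370e-06 m.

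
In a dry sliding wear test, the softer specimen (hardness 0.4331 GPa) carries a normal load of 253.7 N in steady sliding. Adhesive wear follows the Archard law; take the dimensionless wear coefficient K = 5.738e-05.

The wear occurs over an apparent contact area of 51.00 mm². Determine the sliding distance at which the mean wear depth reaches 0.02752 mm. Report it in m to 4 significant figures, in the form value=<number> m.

value=41.76 m

Intermediates are shown rounded; each operation maintains full float precision. Rounded just once, at 4 significant digits.
Convert: Hardness H = 0.4331 GPa = 4.331e+08 Pa.
Convert: Contact area A = 51.00 mm² = 5.100e-05 m².
Convert: Depth limit h_lim = 0.02752 mm = 2.752e-05 m.
SI base units throughout: W = 253.7 N, H = 4.331e+08 Pa, K = 5.738e-05.
Wearable volume V_lim = h_lim·A = 2.752e-05 · 5.100e-05 = 1.404e-09 m³.
Sliding life L = V_lim·H/(K·W) = 1.404e-09 · 4.331e+08 / (5.738e-05 · 253.7) = 41.76 m.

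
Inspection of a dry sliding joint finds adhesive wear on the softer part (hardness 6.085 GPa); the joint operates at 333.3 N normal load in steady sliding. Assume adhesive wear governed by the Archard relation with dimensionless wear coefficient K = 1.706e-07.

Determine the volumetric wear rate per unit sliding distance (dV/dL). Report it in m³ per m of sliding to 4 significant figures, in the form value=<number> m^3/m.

Shown intermediates are rounded. Each operation runs at full float precision, and a lone final rounding, at four significant digits.
Hardness H = 6.085 GPa = 6.085e+09 Pa.
Expressed in SI base units: W = 333.3 N, H = 6.085e+09 Pa, K = 1.706e-07.
Wear rate dV/dL = K·W/H, per unit distance: 1.706e-07 · 333.3 / 6.085e+09 = 9.344e-15 m³/m.

value=9.344e-15 m^3/m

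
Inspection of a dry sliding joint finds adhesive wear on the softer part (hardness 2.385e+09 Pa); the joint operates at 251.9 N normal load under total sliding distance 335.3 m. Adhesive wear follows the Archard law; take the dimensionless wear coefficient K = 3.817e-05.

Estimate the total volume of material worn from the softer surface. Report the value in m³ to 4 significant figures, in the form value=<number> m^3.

The intermediates are shown rounded. All working math maintains full precision, and rounded once at the end, at four significant digits.
Collected in SI base units: W = 251.9 N, H = 2.385e+09 Pa, K = 3.817e-05.
Worn volume V = K·W·L/H = 3.817e-05 · 251.9 · 335.3 / 2.385e+09 = 1.352e-09 m³.

value=1.352e-09 m^3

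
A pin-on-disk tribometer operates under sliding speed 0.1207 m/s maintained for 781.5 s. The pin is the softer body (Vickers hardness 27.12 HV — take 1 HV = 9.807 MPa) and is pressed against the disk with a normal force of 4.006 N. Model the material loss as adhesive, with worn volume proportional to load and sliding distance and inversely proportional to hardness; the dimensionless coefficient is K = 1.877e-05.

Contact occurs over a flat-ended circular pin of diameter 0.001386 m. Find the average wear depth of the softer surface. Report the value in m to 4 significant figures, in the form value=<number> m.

Intermediate values are displayed rounded. The computation keeps full precision. Rounded just once, at 4 significant digits.
The distance L = v·t = 0.1207 m/s × 781.5 s = 94.33 m.
Hardness H = 27.12 HV × 9.807 MPa/HV = 266.0 MPa = 2.660e+08 Pa.
Contact area A = π·d²/4 = π·(0.001386 m)²/4 = 1.509e-06 m².
In SI base units: W = 4.006 N, H = 2.660e+08 Pa, K = 1.877e-05.
Archard volume V = K·W·L/H = 1.877e-05 · 4.006 · 94.33 / 2.660e+08 = 2.667e-11 m³.
Wear depth h = V/A = 2.667e-11 / 1.509e-06 = 1.768e-05 m.

value=1.768e-05 m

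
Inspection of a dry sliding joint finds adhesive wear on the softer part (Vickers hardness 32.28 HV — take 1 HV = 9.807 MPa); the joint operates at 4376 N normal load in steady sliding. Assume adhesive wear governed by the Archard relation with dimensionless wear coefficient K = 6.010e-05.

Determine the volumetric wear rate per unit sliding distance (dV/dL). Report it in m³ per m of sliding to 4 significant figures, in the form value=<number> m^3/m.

Shown intermediates are rounded — each operation carries exact precision, and one final rounding: 4 significant digits.
Hardness H = 32.28 HV × 9.807 MPa/HV = 316.6 MPa = 3.166e+08 Pa.
As SI base values: W = 4376 N, H = 3.166e+08 Pa, K = 6.010e-05.
Wear rate dV/dL = K·W/H (no L dependence): 6.010e-05 · 4376 / 3.166e+08 = 8.308e-10 m³/m.

value=8.308e-10 m^3/m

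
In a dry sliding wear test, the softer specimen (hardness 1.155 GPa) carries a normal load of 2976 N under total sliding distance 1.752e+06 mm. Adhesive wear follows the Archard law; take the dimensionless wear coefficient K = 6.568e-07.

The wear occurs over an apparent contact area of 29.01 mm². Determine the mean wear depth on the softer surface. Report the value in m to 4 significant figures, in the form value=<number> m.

The intermediates are displayed rounded, and the computation holds full precision. Rounded once at the end, at 4 significant figures.
Total distance L = 1.752e+06 mm = 1752 m.
Hardness H = 1.155 GPa = 1.155e+09 Pa.
Contact area A = 29.01 mm² = 2.901e-05 m².
Working in SI base units: W = 2976 N, H = 1.155e+09 Pa, K = 6.568e-07.
Archard volume V = K·W·L/H = 6.568e-07 · 2976 · 1752 / 1.155e+09 = 2.965e-09 m³.
Average depth h = V/A = 2.965e-09 / 2.901e-05 = 1.022e-04 m.

value=1.022e-04 m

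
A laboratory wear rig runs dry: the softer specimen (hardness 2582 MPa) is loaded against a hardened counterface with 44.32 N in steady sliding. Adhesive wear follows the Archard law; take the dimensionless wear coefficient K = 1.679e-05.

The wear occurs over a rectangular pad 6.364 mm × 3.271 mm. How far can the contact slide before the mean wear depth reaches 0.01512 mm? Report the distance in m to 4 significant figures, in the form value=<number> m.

Each operation carries full precision, and displayed values are rounded — rounded just once to 4 significant figures.
Convert: Hardness H = 2582 MPa = 2.582e+09 Pa.
Convert: Pad sides 6.364 mm × 3.271 mm = 0.006364 m × 0.003271 m. Contact area A = 0.006364 m × 0.003271 m = 2.082e-05 m².
Convert: Depth limit h_lim = 0.01512 mm = 1.512e-05 m.
Expressed in SI base units: W = 44.32 N, H = 2.582e+09 Pa, K = 1.679e-05.
Permissible volume V_lim = h_lim·A = 1.512e-05 · 2.082e-05 = 3.147e-10 m³.
Thus life L = V_lim·H/(K·W) = 3.147e-10 · 2.582e+09 / (1.679e-05 · 44.32) = 1092 m.

value=1092 m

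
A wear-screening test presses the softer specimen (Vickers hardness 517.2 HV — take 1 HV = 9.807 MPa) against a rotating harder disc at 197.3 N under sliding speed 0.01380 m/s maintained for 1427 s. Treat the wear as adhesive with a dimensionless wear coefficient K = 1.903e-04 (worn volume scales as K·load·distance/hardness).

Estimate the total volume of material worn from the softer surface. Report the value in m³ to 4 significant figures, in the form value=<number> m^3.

Intermediate values are shown rounded, and the computation carries full precision. Rounded once at the end to four significant digits.
Distance covered L = v·t = 0.01380 m/s × 1427 s = 19.69 m.
Hardness H = 517.2 HV × 9.807 MPa/HV = 5072 MPa = 5.072e+09 Pa.
SI base units throughout: W = 197.3 N, H = 5.072e+09 Pa, K = 1.903e-04.
By Archard's law, V = K·W·L/H = 1.903e-04 · 197.3 · 19.69 / 5.072e+09 = 1.458e-10 m³.

value=1.458e-10 m^3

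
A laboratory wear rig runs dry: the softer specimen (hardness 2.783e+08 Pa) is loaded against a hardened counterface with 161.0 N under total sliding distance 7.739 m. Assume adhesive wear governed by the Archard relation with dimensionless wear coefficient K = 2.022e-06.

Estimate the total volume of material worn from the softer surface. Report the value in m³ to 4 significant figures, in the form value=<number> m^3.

Each operation maintains exact precision, and intermediates appear rounded — rounded once at the end, at four significant digits.
In SI base units, W = 161.0 N, H = 2.783e+08 Pa, K = 2.022e-06.
Volume removed: V = K·W·L/H = 2.022e-06 · 161.0 · 7.739 / 2.783e+08 = 9.053e-12 m³.

value=9.053e-12 m^3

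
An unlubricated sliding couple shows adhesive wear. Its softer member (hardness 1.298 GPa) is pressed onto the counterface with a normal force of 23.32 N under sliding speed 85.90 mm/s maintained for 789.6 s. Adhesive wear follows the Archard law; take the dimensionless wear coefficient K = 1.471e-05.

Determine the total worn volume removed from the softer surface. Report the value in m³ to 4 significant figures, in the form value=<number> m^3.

value=1.793e-11 m^3

Every step runs at exact precision, and intermediates are printed rounded, and one final rounding to 4 significant digits.
Convert: Sliding speed v = 85.90 mm/s = 0.08590 m/s. Sliding distance L = v·t = 0.08590 m/s × 789.6 s = 67.83 m.
Convert: Hardness H = 1.298 GPa = 1.298e+09 Pa.
In SI base units, W = 23.32 N, H = 1.298e+09 Pa, K = 1.471e-05.
Archard volume V = K·W·L/H = 1.471e-05 · 23.32 · 67.83 / 1.298e+09 = 1.793e-11 m³.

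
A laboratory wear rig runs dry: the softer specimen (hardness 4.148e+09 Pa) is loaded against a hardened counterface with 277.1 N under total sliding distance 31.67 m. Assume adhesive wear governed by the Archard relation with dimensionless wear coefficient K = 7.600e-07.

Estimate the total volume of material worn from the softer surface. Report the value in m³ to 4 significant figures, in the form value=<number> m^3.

Each operation keeps full float precision. Shown intermediates are rounded. Rounded once at the end, at four significant digits.
Working in SI base units: W = 277.1 N, H = 4.148e+09 Pa, K = 7.600e-07.
By Archard's law, V = K·W·L/H = 7.600e-07 · 277.1 · 31.67 / 4.148e+09 = 1.608e-12 m³.

value=1.608e-12 m^3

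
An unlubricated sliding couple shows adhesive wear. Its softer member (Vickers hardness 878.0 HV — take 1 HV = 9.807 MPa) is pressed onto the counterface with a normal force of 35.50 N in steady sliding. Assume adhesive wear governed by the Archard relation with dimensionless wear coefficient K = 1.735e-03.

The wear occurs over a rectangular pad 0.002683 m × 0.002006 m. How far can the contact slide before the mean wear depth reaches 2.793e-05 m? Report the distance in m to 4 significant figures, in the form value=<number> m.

All arithmetic carries full float precision — intermediate values are printed rounded; rounded once at the end, at four significant digits.
Hardness H = 878.0 HV × 9.807 MPa/HV = 8611 MPa = 8.611e+09 Pa.
Contact area A = 0.002683 m × 0.002006 m = 5.382e-06 m².
In SI base units: W = 35.50 N, H = 8.611e+09 Pa, K = 1.735e-03.
Wearable volume V_lim = h_lim·A = 2.793e-05 · 5.382e-06 = 1.503e-10 m³.
So the life L = V_lim·H/(K·W) = 1.503e-10 · 8.611e+09 / (1.735e-03 · 35.50) = 21.01 m.

value=21.01 m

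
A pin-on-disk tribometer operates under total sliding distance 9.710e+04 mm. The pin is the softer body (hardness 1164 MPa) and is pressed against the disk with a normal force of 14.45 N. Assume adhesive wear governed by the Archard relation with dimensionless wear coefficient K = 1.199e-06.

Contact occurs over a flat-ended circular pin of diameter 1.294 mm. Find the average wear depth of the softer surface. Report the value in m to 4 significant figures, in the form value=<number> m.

value=1.099e-06 m

Printed values are rounded — all working math carries exact precision — a single final rounding: four significant digits.
Convert: Path length L = 9.710e+04 mm = 97.10 m.
Convert: Hardness H = 1164 MPa = 1.164e+09 Pa.
Convert: Pin diameter d = 1.294 mm = 0.001294 m. Contact area A = π·d²/4 = π·(0.001294 m)²/4 = 1.315e-06 m².
Restated in SI base units: W = 14.45 N, H = 1.164e+09 Pa, K = 1.199e-06.
Apply Archard: V = K·W·L/H = 1.199e-06 · 14.45 · 97.10 / 1.164e+09 = 1.445e-12 m³.
Wear depth h = V/A = 1.445e-12 / 1.315e-06 = 1.099e-06 m.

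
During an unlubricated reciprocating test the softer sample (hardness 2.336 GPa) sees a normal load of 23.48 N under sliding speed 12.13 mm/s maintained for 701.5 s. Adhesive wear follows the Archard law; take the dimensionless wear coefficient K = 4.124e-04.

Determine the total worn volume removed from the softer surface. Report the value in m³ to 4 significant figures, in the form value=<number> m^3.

The intermediates are shown rounded. The computation keeps exact precision, and rounded just once to four significant digits.
Convert: Sliding speed v = 12.13 mm/s = 0.01213 m/s. Total distance L = v·t = 0.01213 m/s × 701.5 s = 8.509 m.
Convert: Hardness H = 2.336 GPa = 2.336e+09 Pa.
In SI base units: W = 23.48 N, H = 2.336e+09 Pa, K = 4.124e-04.
The Archard volume V = K·W·L/H = 4.124e-04 · 23.48 · 8.509 / 2.336e+09 = 3.527e-11 m³.

value=3.527e-11 m^3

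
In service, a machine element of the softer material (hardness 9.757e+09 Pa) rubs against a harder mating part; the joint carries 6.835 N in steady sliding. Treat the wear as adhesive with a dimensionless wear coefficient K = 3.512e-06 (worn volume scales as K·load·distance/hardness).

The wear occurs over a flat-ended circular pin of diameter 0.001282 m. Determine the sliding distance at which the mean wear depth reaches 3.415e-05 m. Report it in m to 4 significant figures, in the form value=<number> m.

value=1.792e+04 m

Displayed values are rounded — all arithmetic runs at full precision; a lone final rounding to 4 significant figures.
Convert: Contact area A = π·d²/4 = π·(0.001282 m)²/4 = 1.291e-06 m².
SI base units throughout: W = 6.835 N, H = 9.757e+09 Pa, K = 3.512e-06.
At the depth limit, V_lim = h_lim·A = 3.415e-05 · 1.291e-06 = 4.408e-11 m³.
Thus life L = V_lim·H/(K·W) = 4.408e-11 · 9.757e+09 / (3.512e-06 · 6.835) = 1.792e+04 m.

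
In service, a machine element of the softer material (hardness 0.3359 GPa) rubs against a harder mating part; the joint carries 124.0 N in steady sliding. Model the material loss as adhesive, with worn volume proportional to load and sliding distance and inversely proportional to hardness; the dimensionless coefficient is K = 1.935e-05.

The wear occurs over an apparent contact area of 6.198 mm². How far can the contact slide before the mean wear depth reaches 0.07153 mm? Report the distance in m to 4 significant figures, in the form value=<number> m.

value=62.07 m

The intermediates are displayed rounded. All arithmetic holds exact precision. Rounded just once to four significant figures.
Hardness H = 0.3359 GPa = 3.359e+08 Pa.
Contact area A = 6.198 mm² = 6.198e-06 m².
Depth limit h_lim = 0.07153 mm = 7.153e-05 m.
In SI base units, W = 124.0 N, H = 3.359e+08 Pa, K = 1.935e-05.
Wearable volume V_lim = h_lim·A = 7.153e-05 · 6.198e-06 = 4.433e-10 m³.
Inverting, life L = V_lim·H/(K·W) = 4.433e-10 · 3.359e+08 / (1.935e-05 · 124.0) = 62.07 m.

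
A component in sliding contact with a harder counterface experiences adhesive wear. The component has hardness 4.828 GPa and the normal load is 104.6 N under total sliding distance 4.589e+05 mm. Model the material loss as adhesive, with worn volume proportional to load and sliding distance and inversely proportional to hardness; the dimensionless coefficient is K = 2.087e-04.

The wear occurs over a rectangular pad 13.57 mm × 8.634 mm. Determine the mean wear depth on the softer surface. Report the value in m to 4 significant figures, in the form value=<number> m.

value=1.771e-05 m

All working math maintains full precision. Intermediate values appear rounded — rounded once at the end, at four significant figures.
Convert: Distance covered L = 4.589e+05 mm = 458.9 m.
Convert: Hardness H = 4.828 GPa = 4.828e+09 Pa.
Convert: Pad sides 13.57 mm × 8.634 mm = 0.01357 m × 0.008634 m. Contact area A = 0.01357 m × 0.008634 m = 1.172e-04 m².
In SI base units, W = 104.6 N, H = 4.828e+09 Pa, K = 2.087e-04.
Wear volume V = K·W·L/H = 2.087e-04 · 104.6 · 458.9 / 4.828e+09 = 2.075e-09 m³.
Mean wear depth h = V/A = 2.075e-09 / 1.172e-04 = 1.771e-05 m.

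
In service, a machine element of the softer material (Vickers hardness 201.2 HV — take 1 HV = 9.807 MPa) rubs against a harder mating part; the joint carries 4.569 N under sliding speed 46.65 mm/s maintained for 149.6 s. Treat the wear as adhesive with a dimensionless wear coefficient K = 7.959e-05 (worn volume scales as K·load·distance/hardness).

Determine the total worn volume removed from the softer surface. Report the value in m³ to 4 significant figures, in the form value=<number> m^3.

The algebra maintains full precision. Intermediate values are shown rounded; rounded once at the end to four significant figures.
Sliding speed v = 46.65 mm/s = 0.04665 m/s. The distance L = v·t = 0.04665 m/s × 149.6 s = 6.979 m.
Hardness H = 201.2 HV × 9.807 MPa/HV = 1973 MPa = 1.973e+09 Pa.
SI base units throughout: W = 4.569 N, H = 1.973e+09 Pa, K = 7.959e-05.
Worn volume V = K·W·L/H = 7.959e-05 · 4.569 · 6.979 / 1.973e+09 = 1.286e-12 m³.

value=1.286e-12 m^3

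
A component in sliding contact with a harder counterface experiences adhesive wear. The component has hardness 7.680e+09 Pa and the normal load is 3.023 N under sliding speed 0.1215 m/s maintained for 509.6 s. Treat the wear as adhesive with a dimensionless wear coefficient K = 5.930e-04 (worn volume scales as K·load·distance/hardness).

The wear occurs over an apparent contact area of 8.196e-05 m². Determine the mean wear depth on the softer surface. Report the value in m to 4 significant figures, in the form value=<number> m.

Printed values are rounded, and the computation holds exact precision. Rounded once at the end, at four significant figures.
Convert: Sliding distance L = v·t = 0.1215 m/s × 509.6 s = 61.92 m.
In SI base units: W = 3.023 N, H = 7.680e+09 Pa, K = 5.930e-04.
By Archard's law, V = K·W·L/H = 5.930e-04 · 3.023 · 61.92 / 7.680e+09 = 1.445e-11 m³.
Wear depth h = V/A = 1.445e-11 / 8.196e-05 = 1.763e-07 m.

value=1.763e-07 m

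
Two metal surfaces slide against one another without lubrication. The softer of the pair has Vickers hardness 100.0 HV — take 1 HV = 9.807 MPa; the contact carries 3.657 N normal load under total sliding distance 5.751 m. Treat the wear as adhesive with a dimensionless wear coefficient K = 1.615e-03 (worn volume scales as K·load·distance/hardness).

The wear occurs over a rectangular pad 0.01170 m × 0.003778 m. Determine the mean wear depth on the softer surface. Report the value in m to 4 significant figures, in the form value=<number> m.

The intermediates are displayed rounded — all arithmetic carries exact precision; rounded just once to 4 significant figures.
Convert: Hardness H = 100.0 HV × 9.807 MPa/HV = 980.7 MPa = 9.807e+08 Pa.
Convert: Contact area A = 0.01170 m × 0.003778 m = 4.420e-05 m².
Restated in SI base units: W = 3.657 N, H = 9.807e+08 Pa, K = 1.615e-03.
Wear volume V = K·W·L/H = 1.615e-03 · 3.657 · 5.751 / 9.807e+08 = 3.463e-11 m³.
Average depth h = V/A = 3.463e-11 / 4.420e-05 = 7.835e-07 m.

value=7.835e-07 m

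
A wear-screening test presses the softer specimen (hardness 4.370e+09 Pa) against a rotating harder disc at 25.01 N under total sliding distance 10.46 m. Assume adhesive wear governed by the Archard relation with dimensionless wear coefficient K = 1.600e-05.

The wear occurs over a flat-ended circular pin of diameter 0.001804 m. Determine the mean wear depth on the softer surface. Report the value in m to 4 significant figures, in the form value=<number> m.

value=3.747e-07 m

All arithmetic keeps full float precision, and shown intermediates are rounded. Rounded once at the end: four significant figures.
Convert: Contact area A = π·d²/4 = π·(0.001804 m)²/4 = 2.556e-06 m².
Expressed in SI base units: W = 25.01 N, H = 4.370e+09 Pa, K = 1.600e-05.
Apply Archard: V = K·W·L/H = 1.600e-05 · 25.01 · 10.46 / 4.370e+09 = 9.578e-13 m³.
Depth h = V/A = 9.578e-13 / 2.556e-06 = 3.747e-07 m.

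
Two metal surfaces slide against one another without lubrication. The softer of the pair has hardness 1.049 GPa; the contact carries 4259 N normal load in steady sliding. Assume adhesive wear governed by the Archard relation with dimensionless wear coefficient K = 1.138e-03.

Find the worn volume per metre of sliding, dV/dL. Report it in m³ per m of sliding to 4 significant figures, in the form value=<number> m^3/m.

Intermediate values are printed rounded, and every step maintains full precision; one last rounding: four significant figures.
Convert: Hardness H = 1.049 GPa = 1.049e+09 Pa.
In SI base units: W = 4259 N, H = 1.049e+09 Pa, K = 1.138e-03.
Volumetric rate dV/dL = K·W/H: 1.138e-03 · 4259 / 1.049e+09 = 4.620e-09 m³/m.

value=4.620e-09 m^3/m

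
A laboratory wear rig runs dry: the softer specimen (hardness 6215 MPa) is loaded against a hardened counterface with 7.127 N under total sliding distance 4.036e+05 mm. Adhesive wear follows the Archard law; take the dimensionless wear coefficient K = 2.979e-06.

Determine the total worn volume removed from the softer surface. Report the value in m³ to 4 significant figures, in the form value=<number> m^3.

Every step runs at full float precision — intermediates are displayed rounded. Rounded just once: 4 significant digits.
Convert: Total distance L = 4.036e+05 mm = 403.6 m.
Convert: Hardness H = 6215 MPa = 6.215e+09 Pa.
SI base units throughout: W = 7.127 N, H = 6.215e+09 Pa, K = 2.979e-06.
Worn volume V = K·W·L/H = 2.979e-06 · 7.127 · 403.6 / 6.215e+09 = 1.379e-12 m³.

value=1.379e-12 m^3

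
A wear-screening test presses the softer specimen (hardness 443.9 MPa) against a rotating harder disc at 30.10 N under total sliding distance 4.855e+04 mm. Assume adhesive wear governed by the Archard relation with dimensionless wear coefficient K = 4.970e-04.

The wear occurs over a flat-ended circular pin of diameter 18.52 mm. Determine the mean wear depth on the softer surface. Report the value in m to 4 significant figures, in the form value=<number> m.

value=6.074e-06 m

The intermediates are displayed rounded; all working math holds exact precision — a single final rounding, at 4 significant digits.
Convert: Distance covered L = 4.855e+04 mm = 48.55 m.
Convert: Hardness H = 443.9 MPa = 4.439e+08 Pa.
Convert: Pin diameter d = 18.52 mm = 0.01852 m. Contact area A = π·d²/4 = π·(0.01852 m)²/4 = 2.694e-04 m².
In SI base units, W = 30.10 N, H = 4.439e+08 Pa, K = 4.970e-04.
Volume removed: V = K·W·L/H = 4.970e-04 · 30.10 · 48.55 / 4.439e+08 = 1.636e-09 m³.
Depth of wear h = V/A = 1.636e-09 / 2.694e-04 = 6.074e-06 m.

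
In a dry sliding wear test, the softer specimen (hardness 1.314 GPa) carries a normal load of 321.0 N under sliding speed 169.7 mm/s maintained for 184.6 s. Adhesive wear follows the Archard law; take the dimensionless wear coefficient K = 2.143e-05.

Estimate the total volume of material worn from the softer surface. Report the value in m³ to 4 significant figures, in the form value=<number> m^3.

Printed values are rounded — the algebra runs at full float precision; a lone final rounding to four significant digits.
Sliding speed v = 169.7 mm/s = 0.1697 m/s. Total distance L = v·t = 0.1697 m/s × 184.6 s = 31.33 m.
Hardness H = 1.314 GPa = 1.314e+09 Pa.
In SI base units: W = 321.0 N, H = 1.314e+09 Pa, K = 2.143e-05.
Archard volume V = K·W·L/H = 2.143e-05 · 321.0 · 31.33 / 1.314e+09 = 1.640e-10 m³.

value=1.640e-10 m^3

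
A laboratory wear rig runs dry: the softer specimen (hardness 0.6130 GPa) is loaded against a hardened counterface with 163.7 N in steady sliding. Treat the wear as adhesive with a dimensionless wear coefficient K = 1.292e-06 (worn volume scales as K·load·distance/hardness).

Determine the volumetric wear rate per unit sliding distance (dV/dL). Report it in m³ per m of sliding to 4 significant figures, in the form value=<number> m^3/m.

value=3.450e-13 m^3/m

Intermediate values are displayed rounded. All arithmetic runs at full precision, and one final rounding: 4 significant digits.
Hardness H = 0.6130 GPa = 6.130e+08 Pa.
Restated in SI base units: W = 163.7 N, H = 6.130e+08 Pa, K = 1.292e-06.
Volumetric rate dV/dL = K·W/H: 1.292e-06 · 163.7 / 6.130e+08 = 3.450e-13 m³/m.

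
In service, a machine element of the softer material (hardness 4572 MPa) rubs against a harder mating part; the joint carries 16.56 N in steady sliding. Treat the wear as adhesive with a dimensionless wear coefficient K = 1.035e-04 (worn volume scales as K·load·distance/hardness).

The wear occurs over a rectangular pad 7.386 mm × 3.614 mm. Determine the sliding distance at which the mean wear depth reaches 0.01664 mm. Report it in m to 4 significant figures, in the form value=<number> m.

Each operation keeps full float precision, and the intermediates are printed rounded, and one last rounding to 4 significant digits.
Convert: Hardness H = 4572 MPa = 4.572e+09 Pa.
Convert: Pad sides 7.386 mm × 3.614 mm = 0.007386 m × 0.003614 m. Contact area A = 0.007386 m × 0.003614 m = 2.669e-05 m².
Convert: Depth limit h_lim = 0.01664 mm = 1.664e-05 m.
Expressed in SI base units: W = 16.56 N, H = 4.572e+09 Pa, K = 1.035e-04.
Volume at the limit: V_lim = h_lim·A = 1.664e-05 · 2.669e-05 = 4.442e-10 m³.
Sliding life L = V_lim·H/(K·W) = 4.442e-10 · 4.572e+09 / (1.035e-04 · 16.56) = 1185 m.

value=1185 m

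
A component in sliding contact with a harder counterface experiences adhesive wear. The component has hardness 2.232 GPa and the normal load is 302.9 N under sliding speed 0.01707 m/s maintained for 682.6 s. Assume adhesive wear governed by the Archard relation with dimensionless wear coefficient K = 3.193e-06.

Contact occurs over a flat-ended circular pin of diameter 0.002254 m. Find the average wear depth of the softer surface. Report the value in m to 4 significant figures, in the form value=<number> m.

value=1.265e-06 m

Quoted intermediates are rounded. All arithmetic runs at full precision, and a single final rounding, at 4 significant digits.
Distance L = v·t = 0.01707 m/s × 682.6 s = 11.65 m.
Hardness H = 2.232 GPa = 2.232e+09 Pa.
Contact area A = π·d²/4 = π·(0.002254 m)²/4 = 3.990e-06 m².
Collected in SI base units: W = 302.9 N, H = 2.232e+09 Pa, K = 3.193e-06.
Volume removed: V = K·W·L/H = 3.193e-06 · 302.9 · 11.65 / 2.232e+09 = 5.049e-12 m³.
Average depth h = V/A = 5.049e-12 / 3.990e-06 = 1.265e-06 m.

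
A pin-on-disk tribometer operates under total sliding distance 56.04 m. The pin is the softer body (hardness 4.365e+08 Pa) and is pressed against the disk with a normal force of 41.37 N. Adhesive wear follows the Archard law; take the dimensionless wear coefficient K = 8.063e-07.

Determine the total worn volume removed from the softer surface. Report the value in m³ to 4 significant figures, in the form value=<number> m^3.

value=4.282e-12 m^3

All working math maintains full float precision — the intermediates are printed rounded — one last rounding, at four significant figures.
Expressed in SI base units: W = 41.37 N, H = 4.365e+08 Pa, K = 8.063e-07.
Volume removed: V = K·W·L/H = 8.063e-07 · 41.37 · 56.04 / 4.365e+08 = 4.282e-12 m³.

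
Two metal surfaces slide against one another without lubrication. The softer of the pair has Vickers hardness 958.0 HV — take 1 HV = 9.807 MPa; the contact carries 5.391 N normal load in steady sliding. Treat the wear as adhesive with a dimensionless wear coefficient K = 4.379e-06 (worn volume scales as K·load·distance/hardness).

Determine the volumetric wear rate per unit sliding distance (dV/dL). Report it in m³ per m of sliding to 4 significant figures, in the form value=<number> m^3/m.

value=2.513e-15 m^3/m

Every step maintains exact precision. Intermediate values appear rounded. Rounded just once, at 4 significant digits.
Hardness H = 958.0 HV × 9.807 MPa/HV = 9395 MPa = 9.395e+09 Pa.
Collected in SI base units: W = 5.391 N, H = 9.395e+09 Pa, K = 4.379e-06.
Sliding wear rate dV/dL = K·W/H (no L dependence): 4.379e-06 · 5.391 / 9.395e+09 = 2.513e-15 m³/m.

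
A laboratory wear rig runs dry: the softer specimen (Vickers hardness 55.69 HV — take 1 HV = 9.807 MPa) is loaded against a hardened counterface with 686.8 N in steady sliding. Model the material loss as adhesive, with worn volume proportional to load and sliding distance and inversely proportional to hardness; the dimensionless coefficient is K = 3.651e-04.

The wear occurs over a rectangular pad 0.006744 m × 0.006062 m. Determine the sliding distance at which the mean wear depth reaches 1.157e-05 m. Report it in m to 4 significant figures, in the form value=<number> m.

value=1.030 m

Each operation carries exact precision — intermediates are displayed rounded. Rounded once at the end: four significant figures.
Convert: Hardness H = 55.69 HV × 9.807 MPa/HV = 546.2 MPa = 5.462e+08 Pa.
Convert: Contact area A = 0.006744 m × 0.006062 m = 4.088e-05 m².
As SI base values: W = 686.8 N, H = 5.462e+08 Pa, K = 3.651e-04.
Limit volume V_lim = h_lim·A = 1.157e-05 · 4.088e-05 = 4.730e-10 m³.
So the life L = V_lim·H/(K·W) = 4.730e-10 · 5.462e+08 / (3.651e-04 · 686.8) = 1.030 m.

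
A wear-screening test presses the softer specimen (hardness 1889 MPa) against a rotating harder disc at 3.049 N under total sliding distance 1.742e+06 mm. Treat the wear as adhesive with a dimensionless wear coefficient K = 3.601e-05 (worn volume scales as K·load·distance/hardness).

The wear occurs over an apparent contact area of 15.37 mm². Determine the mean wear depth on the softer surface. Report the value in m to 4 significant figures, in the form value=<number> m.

Intermediate values are displayed rounded, and all arithmetic carries exact precision; rounded once at the end: four significant digits.
Convert: Sliding distance L = 1.742e+06 mm = 1742 m.
Convert: Hardness H = 1889 MPa = 1.889e+09 Pa.
Convert: Contact area A = 15.37 mm² = 1.537e-05 m².
SI base units throughout: W = 3.049 N, H = 1.889e+09 Pa, K = 3.601e-05.
Volume removed: V = K·W·L/H = 3.601e-05 · 3.049 · 1742 / 1.889e+09 = 1.013e-10 m³.
Depth h = V/A = 1.013e-10 / 1.537e-05 = 6.588e-06 m.

value=6.588e-06 m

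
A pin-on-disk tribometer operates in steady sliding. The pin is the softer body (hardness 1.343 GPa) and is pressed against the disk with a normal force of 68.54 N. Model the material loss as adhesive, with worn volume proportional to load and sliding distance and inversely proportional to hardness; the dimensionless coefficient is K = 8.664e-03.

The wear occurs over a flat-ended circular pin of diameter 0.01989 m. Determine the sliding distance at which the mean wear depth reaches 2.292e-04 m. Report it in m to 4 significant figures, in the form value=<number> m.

value=161.1 m

All arithmetic keeps exact precision, and intermediate values appear rounded; a lone final rounding to four significant digits.
Convert: Hardness H = 1.343 GPa = 1.343e+09 Pa.
Convert: Contact area A = π·d²/4 = π·(0.01989 m)²/4 = 3.107e-04 m².
In SI base units, W = 68.54 N, H = 1.343e+09 Pa, K = 8.664e-03.
Volume at the limit: V_lim = h_lim·A = 2.292e-04 · 3.107e-04 = 7.122e-08 m³.
Inverting, life L = V_lim·H/(K·W) = 7.122e-08 · 1.343e+09 / (8.664e-03 · 68.54) = 161.1 m.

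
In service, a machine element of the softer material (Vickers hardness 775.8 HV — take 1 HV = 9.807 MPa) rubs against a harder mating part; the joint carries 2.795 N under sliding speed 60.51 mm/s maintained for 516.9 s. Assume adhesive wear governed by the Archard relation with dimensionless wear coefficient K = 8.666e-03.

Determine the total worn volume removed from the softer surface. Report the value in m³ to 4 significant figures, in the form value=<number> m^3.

value=9.957e-11 m^3

Shown intermediates are rounded, and the algebra keeps exact precision, and a lone final rounding: four significant figures.
Sliding speed v = 60.51 mm/s = 0.06051 m/s. Total distance L = v·t = 0.06051 m/s × 516.9 s = 31.28 m.
Hardness H = 775.8 HV × 9.807 MPa/HV = 7608 MPa = 7.608e+09 Pa.
In SI base units: W = 2.795 N, H = 7.608e+09 Pa, K = 8.666e-03.
Wear volume V = K·W·L/H = 8.666e-03 · 2.795 · 31.28 / 7.608e+09 = 9.957e-11 m³.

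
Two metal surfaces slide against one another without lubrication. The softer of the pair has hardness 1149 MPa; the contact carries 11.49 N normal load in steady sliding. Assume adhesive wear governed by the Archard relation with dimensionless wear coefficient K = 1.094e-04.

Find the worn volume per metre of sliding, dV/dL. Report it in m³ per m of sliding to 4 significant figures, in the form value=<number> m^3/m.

value=1.094e-12 m^3/m

The algebra holds full precision. The intermediates are displayed rounded; rounded just once: four significant digits.
Hardness H = 1149 MPa = 1.149e+09 Pa.
In SI base units: W = 11.49 N, H = 1.149e+09 Pa, K = 1.094e-04.
The wear rate dV/dL = K·W/H — distance-free: 1.094e-04 · 11.49 / 1.149e+09 = 1.094e-12 m³/m.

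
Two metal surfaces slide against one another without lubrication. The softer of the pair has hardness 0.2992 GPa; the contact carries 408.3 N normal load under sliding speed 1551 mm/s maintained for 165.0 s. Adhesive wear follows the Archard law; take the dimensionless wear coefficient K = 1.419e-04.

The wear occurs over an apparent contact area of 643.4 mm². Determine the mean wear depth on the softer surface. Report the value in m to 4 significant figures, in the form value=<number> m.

value=7.702e-05 m

The algebra carries exact precision, and intermediates are shown rounded. Rounded once at the end to 4 significant figures.
Convert: Sliding speed v = 1551 mm/s = 1.551 m/s. Distance covered L = v·t = 1.551 m/s × 165.0 s = 255.9 m.
Convert: Hardness H = 0.2992 GPa = 2.992e+08 Pa.
Convert: Contact area A = 643.4 mm² = 6.434e-04 m².
In SI base units: W = 408.3 N, H = 2.992e+08 Pa, K = 1.419e-04.
Worn volume V = K·W·L/H = 1.419e-04 · 408.3 · 255.9 / 2.992e+08 = 4.956e-08 m³.
Average depth h = V/A = 4.956e-08 / 6.434e-04 = 7.702e-05 m.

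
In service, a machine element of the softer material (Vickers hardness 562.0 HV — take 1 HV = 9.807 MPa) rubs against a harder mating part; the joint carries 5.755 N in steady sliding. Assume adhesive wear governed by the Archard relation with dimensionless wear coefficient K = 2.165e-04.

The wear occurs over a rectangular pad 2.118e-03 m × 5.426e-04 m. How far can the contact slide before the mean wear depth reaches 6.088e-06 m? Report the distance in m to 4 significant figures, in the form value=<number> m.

value=30.95 m

Every step runs at exact precision. Intermediate values appear rounded; rounded once at the end to 4 significant digits.
Convert: Hardness H = 562.0 HV × 9.807 MPa/HV = 5512 MPa = 5.512e+09 Pa.
Convert: Contact area A = 2.118e-03 m × 5.426e-04 m = 1.149e-06 m².
In SI base units: W = 5.755 N, H = 5.512e+09 Pa, K = 2.165e-04.
Allowed volume V_lim = h_lim·A = 6.088e-06 · 1.149e-06 = 6.996e-12 m³.
So the life L = V_lim·H/(K·W) = 6.996e-12 · 5.512e+09 / (2.165e-04 · 5.755) = 30.95 m.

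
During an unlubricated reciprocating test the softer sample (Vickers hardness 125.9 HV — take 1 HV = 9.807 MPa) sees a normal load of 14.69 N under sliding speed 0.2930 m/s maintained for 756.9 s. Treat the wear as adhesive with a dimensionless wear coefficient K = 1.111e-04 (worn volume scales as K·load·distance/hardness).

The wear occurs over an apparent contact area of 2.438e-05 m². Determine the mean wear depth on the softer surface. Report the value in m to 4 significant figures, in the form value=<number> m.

value=1.202e-05 m

Shown intermediates are rounded, and each operation keeps full float precision. Rounded once at the end to four significant figures.
Path length L = v·t = 0.2930 m/s × 756.9 s = 221.8 m.
Hardness H = 125.9 HV × 9.807 MPa/HV = 1235 MPa = 1.235e+09 Pa.
Collected in SI base units: W = 14.69 N, H = 1.235e+09 Pa, K = 1.111e-04.
Wear volume V = K·W·L/H = 1.111e-04 · 14.69 · 221.8 / 1.235e+09 = 2.931e-10 m³.
Average depth h = V/A = 2.931e-10 / 2.438e-05 = 1.202e-05 m.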